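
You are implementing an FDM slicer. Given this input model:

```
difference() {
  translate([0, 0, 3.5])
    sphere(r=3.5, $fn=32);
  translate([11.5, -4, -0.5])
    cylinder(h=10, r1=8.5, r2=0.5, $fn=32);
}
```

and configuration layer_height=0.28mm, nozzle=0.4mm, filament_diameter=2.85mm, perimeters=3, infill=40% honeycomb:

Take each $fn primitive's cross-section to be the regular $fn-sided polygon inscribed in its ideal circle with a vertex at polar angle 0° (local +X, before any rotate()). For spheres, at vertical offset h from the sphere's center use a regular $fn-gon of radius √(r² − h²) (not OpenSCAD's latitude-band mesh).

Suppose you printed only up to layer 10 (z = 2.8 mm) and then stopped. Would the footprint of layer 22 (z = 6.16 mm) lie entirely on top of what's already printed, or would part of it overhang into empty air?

entirely on top

Compare the two slices. At z = 2.8: the r=3.5 sphere slices to a regular 32-gon of circumradius 3.429 (√(r²−h²) with h=0.7 from center) (area = (32/2)·3.429²·sin(360°/32) = 36.71 mm²); the cone at (11.5, -4) contributes a regular 32-gon of circumradius 5.860 (interpolated between r1=8.5 and r2=0.5 at t=0.330) (area = (32/2)·5.860²·sin(360°/32) = 107.19 mm²); After the difference (first − rest): starting from the r=3.5 sphere (36.71 mm²), the cone at (11.5, -4) misses the remaining region (no effect) — area = 36.71 mm². At z = 6.16: the r=3.5 sphere contributes a regular 32-gon of circumradius √(3.5²−2.66²) = 2.275 (area = (32/2)·2.275²·sin(360°/32) = 16.15 mm²); the cone at (11.5, -4) (r1=8.5→r2=0.5) has section circumradius 3.172 here — a regular 32-gon (area = (32/2)·3.172²·sin(360°/32) = 31.41 mm²); Subtracting the remaining from the first: starting from the r=3.5 sphere (16.15 mm²), the cone at (11.5, -4) misses the remaining region (no effect) — area = 16.15 mm². Checking containment: the cross-section at z = 6.16 is a subset of the cross-section at z = 2.8.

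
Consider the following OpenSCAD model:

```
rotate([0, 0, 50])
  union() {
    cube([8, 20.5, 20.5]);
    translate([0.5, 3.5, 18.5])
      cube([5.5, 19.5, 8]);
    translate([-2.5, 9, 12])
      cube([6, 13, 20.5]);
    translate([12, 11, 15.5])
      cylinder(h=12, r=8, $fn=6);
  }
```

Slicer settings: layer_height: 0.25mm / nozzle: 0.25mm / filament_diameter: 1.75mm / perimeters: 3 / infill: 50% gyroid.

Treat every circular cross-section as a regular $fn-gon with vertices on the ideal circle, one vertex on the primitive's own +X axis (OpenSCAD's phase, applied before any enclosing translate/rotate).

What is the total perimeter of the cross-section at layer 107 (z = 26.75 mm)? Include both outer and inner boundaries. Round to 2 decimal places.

At z = 26.75 mm: the cube is not intersected at this z (z outside [0, 20.5]); the cube at (0.5, 3.5) does not reach this height (z outside [18.5, 26.5]); the cube at (-2.5, 9) (footprint 6×13) is included at this height (perimeter 38.00 mm); the r=8 cylinder at (12, 11) gives a regular 6-gon of circumradius 8 (constant along its height) (perimeter = 2·6·8.000·sin(180°/6) = 48.00 mm); Combining (union): the 2 present regions are separate (no shared area or edge), so areas and boundary lengths simply add and each stays a separate island — boundary = 86.00 mm; (whole slice rotated 50° about Z — lengths, areas and connectivity unchanged). Overall, the cross-section has 2 separate islands. Total boundary length (outer) = 86.00 mm.

86.00 mm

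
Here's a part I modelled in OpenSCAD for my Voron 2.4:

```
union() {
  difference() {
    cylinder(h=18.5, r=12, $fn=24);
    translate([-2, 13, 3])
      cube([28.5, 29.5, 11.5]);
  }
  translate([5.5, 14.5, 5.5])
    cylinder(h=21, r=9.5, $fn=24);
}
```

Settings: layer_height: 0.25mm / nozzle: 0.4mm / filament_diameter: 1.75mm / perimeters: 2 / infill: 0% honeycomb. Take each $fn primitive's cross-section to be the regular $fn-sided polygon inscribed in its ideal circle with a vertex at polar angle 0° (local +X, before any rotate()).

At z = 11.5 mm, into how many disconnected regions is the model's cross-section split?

At z = 11.5 mm: the r=12 cylinder contributes a regular 24-gon of circumradius 12; the 28.5×29.5 cube at (-2, 13) contributes its full rectangle; Subtracting the remaining from the first: starting from the r=12 cylinder, the 28.5×29.5 cube at (-2, 13) misses the remaining region (no effect) — 1 connected region; the r=9.5 cylinder at (5.5, 14.5) contributes a regular 24-gon of circumradius 9.5; Merging all regions: the regions partially overlap (shared area 58.76 mm²), so overlapping operands fuse into one piece — 1 connected region. The result has 1 disconnected region.

1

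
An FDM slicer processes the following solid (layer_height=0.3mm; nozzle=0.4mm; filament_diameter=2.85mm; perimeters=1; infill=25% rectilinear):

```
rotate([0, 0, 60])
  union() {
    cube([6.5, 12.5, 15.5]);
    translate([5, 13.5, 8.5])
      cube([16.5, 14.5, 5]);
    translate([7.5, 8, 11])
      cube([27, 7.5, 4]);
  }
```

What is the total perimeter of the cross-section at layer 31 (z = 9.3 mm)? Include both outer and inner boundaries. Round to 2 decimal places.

At z = 9.3 mm: the cube is present — its section is the full 6.5×12.5 rectangle (perimeter 38.00 mm); the 16.5×14.5 cube at (5, 13.5) contributes its full rectangle (perimeter 62.00 mm); the cube at (7.5, 8) is absent (z outside [11, 15]); Taking the union: the 2 present regions are separate (no shared area or edge), so areas and boundary lengths simply add and each stays a separate island — boundary = 100.00 mm; (rotated 60° about Z; rotation is an isometry so areas/perimeters/island counts are preserved). Overall, the cross-section has 2 separate islands. Total boundary length (outer) = 100.00 mm.

100.00 mm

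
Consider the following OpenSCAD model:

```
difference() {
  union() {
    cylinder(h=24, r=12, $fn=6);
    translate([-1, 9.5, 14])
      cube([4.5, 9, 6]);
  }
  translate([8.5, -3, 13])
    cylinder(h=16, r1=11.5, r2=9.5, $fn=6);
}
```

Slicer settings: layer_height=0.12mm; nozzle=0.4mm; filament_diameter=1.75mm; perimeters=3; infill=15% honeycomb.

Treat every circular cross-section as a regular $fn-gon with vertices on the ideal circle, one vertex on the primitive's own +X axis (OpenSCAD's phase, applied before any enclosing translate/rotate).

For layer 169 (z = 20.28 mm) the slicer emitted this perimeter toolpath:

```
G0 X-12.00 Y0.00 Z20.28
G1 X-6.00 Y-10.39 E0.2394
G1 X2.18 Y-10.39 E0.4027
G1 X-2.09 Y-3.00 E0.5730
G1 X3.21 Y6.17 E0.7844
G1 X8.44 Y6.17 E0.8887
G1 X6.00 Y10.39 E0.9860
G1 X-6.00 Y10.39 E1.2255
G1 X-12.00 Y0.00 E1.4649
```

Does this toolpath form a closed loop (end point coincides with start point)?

yes

Start point (G0): (-12.00, 0.00). End point (last G1): the path returns to the start — closed.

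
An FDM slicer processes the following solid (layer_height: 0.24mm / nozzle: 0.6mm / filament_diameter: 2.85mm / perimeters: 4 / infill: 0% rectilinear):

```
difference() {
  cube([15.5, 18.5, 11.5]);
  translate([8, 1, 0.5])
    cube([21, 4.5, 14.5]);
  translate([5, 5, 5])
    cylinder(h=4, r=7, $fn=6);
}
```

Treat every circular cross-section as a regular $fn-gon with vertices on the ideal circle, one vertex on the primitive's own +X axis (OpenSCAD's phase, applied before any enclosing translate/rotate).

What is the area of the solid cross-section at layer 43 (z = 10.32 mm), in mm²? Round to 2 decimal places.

At z = 10.32 mm: the 15.5×18.5 cube contributes its full rectangle (area 286.75 mm²); the cube at (8, 1) (footprint 21×4.5) is included at this height (area 94.50 mm²); the cylinder at (5, 5) is not intersected at this z (z outside [5, 9]); Taking the first minus the rest: starting from the 15.5×18.5 cube (286.75 mm²), the 21×4.5 cube at (8, 1) partially overlaps it — only the 33.75 mm² overlap (of its 94.50 mm²) is removed, clipping the outline — area = 253.00 mm². Overall, the cross-section is a single solid region. Net area = 253.00 mm².

253.00 mm²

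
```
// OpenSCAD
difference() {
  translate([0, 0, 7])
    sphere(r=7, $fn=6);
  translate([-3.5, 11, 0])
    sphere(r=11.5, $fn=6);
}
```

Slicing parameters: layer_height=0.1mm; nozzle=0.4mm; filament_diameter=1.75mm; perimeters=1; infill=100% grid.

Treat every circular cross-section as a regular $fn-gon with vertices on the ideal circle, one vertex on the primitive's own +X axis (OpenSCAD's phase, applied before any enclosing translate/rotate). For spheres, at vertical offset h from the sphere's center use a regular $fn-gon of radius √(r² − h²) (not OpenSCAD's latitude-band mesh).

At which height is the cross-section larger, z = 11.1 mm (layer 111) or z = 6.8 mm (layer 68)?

Layer 111 (z = 11.1): the r=7 sphere slices to a regular 6-gon of circumradius 5.674 (√(r²−h²) with h=4.1 from center) (area = (6/2)·5.674²·sin(360°/6) = 83.63 mm²); the r=11.5 sphere at (-3.5, 11) contributes a regular 6-gon of circumradius √(11.5²−11.1²) = 3.007 (area = (6/2)·3.007²·sin(360°/6) = 23.49 mm²); Taking the first minus the rest: starting from the r=7 sphere (83.63 mm²), the r=11.5 sphere at (-3.5, 11) misses the remaining region (no effect) — area = 83.63 mm². So its area = 83.63 mm². Layer 68 (z = 6.8): the sphere: section is a regular 6-gon, circumradius = √(r²−h²) = √(7²−0.2²) = 6.997 (area = (6/2)·6.997²·sin(360°/6) = 127.20 mm²); the r=11.5 sphere at (-3.5, 11) slices to a regular 6-gon of circumradius 9.274 (√(r²−h²) with h=6.8 from center) (area = (6/2)·9.274²·sin(360°/6) = 223.46 mm²); Subtracting the remaining from the first: starting from the r=7 sphere (127.20 mm²), the r=11.5 sphere at (-3.5, 11) partially overlaps it — only the 19.85 mm² overlap (of its 223.46 mm²) is removed, clipping the outline — area = 107.35 mm². So its area = 107.35 mm². Layer 68 is larger (107.35 vs 83.63 mm²).

layer 68 (z = 6.8 mm)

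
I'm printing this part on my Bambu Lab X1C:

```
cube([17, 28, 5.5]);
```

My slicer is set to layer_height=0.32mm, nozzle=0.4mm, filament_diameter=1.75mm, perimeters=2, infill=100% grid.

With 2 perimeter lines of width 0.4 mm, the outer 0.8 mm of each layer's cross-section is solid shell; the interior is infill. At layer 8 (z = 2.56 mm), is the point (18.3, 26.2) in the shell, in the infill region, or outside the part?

At z = 2.56 mm: the cube is present — its section is the full 17×28 rectangle. Overall, the cross-section is a single solid region. The nearest boundary edge runs (17.00, 0.00)→(17.00, 28.00); distance from the point to it = 1.30 mm. The point is not inside any of the regions above, so it lies outside the cross-section (1.30 mm from the nearest boundary).

outside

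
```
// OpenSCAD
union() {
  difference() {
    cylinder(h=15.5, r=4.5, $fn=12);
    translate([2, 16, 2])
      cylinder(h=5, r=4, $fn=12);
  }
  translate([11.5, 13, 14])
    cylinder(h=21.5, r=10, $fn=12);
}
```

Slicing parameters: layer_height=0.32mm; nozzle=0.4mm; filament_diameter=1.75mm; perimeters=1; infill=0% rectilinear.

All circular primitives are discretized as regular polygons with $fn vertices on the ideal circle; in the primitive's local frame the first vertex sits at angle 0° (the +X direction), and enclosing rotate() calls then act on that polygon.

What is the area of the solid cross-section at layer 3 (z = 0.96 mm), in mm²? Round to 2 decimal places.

At z = 0.96 mm: the cylinder: section is a regular 12-gon, circumradius r=4.5 (area = (12/2)·4.500²·sin(360°/12) = 60.75 mm²); the cylinder at (2, 16) does not reach this height (z outside [2, 7]); Taking the first minus the rest: none of the subtracted shapes is present at this height, so the r=4.5 cylinder is unchanged — area = 60.75 mm²; the cylinder at (11.5, 13) does not reach this height (z outside [14, 35.5]); Merging all regions: only that combined region is present, so the union is just that shape — area = 60.75 mm². Overall, the cross-section is a single solid region. Net area = 60.75 mm².

60.75 mm²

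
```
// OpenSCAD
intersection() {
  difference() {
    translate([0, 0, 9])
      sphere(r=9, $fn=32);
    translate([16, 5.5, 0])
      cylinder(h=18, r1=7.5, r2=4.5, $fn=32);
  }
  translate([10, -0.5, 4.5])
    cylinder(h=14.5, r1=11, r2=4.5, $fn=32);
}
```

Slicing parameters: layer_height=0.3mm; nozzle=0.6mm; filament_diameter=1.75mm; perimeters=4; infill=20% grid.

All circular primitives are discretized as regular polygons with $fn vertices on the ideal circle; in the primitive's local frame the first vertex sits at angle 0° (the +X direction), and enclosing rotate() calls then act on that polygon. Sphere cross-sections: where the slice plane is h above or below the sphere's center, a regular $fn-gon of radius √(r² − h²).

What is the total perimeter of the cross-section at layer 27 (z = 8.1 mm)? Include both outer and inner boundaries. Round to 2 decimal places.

At z = 8.1 mm: the r=9 sphere contributes a regular 32-gon of circumradius √(9²−0.9²) = 8.955 (perimeter = 2·32·8.955·sin(180°/32) = 56.17 mm); the cone at (16, 5.5) contributes a regular 32-gon of circumradius 6.150 (interpolated between r1=7.5 and r2=4.5 at t=0.450) (perimeter = 2·32·6.150·sin(180°/32) = 38.58 mm); After the difference (first − rest): starting from the r=9 sphere, the cone at (16, 5.5) misses the remaining region (no effect) — boundary = 56.17 mm; the cone at (10, -0.5) (r1=11→r2=4.5) has section circumradius 9.386 here — a regular 32-gon (perimeter = 2·32·9.386·sin(180°/32) = 58.88 mm); After intersecting: the cone at (10, -0.5) partially overlaps the result so far; clipping to the common part keeps 89.03 mm² — boundary = 36.29 mm. Overall, the cross-section is a single solid region. Total boundary length (outer) = 36.29 mm.

36.29 mm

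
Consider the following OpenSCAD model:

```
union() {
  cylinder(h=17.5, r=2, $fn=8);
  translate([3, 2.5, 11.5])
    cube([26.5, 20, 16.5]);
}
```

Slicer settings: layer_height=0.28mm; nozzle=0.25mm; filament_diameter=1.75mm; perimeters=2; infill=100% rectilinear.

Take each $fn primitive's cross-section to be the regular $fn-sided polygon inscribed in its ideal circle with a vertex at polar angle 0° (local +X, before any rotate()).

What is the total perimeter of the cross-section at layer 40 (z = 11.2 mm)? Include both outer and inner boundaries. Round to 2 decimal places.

At z = 11.2 mm: the r=2 cylinder contributes a regular 8-gon of circumradius 2 (perimeter = 2·8·2.000·sin(180°/8) = 12.25 mm); the cube at (3, 2.5) does not reach this height (z outside [11.5, 28]); Combining (union): only the r=2 cylinder is present, so the union is just that shape — boundary = 12.25 mm. Overall, the cross-section is a single solid region. Total boundary length (outer) = 12.25 mm.

12.25 mm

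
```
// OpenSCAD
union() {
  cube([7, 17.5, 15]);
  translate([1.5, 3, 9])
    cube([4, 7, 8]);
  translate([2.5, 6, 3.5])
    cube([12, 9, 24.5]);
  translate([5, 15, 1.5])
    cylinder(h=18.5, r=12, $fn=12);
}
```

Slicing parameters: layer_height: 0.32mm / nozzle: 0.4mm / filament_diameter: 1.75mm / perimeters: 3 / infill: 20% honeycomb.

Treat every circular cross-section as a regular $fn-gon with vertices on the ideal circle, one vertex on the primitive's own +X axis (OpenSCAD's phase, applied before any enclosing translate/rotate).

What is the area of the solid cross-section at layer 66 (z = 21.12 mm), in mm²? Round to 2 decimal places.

108.00 mm²

At z = 21.12 mm: the cube does not reach this height (z outside [0, 15]); the cube at (1.5, 3) does not reach this height (z outside [9, 17]); the cube at (2.5, 6) (footprint 12×9) is included at this height (area 108.00 mm²); the cylinder at (5, 15) is absent (z outside [1.5, 20]); Taking the union: only the 12×9 cube at (2.5, 6) is present, so the union is just that shape — area = 108.00 mm². Overall, the cross-section is a single solid region. Net area = 108.00 mm².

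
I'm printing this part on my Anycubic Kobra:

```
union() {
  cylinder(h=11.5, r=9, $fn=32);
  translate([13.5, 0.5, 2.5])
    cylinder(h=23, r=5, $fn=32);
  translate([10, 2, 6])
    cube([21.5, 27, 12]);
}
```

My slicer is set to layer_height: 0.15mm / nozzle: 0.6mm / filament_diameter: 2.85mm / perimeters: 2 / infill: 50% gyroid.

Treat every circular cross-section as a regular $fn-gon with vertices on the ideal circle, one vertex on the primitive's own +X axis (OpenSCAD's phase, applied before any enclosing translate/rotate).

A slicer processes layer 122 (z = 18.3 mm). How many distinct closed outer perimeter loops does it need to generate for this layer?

1

At z = 18.3 mm: the cylinder is absent (z outside [0, 11.5]); the cylinder at (13.5, 0.5): section is a regular 32-gon, circumradius r=5; the cube at (10, 2) is not intersected at this z (z outside [6, 18]); Merging all regions: only the r=5 cylinder at (13.5, 0.5) is present, so the union is just that shape — 1 connected region. The result has 1 disconnected region.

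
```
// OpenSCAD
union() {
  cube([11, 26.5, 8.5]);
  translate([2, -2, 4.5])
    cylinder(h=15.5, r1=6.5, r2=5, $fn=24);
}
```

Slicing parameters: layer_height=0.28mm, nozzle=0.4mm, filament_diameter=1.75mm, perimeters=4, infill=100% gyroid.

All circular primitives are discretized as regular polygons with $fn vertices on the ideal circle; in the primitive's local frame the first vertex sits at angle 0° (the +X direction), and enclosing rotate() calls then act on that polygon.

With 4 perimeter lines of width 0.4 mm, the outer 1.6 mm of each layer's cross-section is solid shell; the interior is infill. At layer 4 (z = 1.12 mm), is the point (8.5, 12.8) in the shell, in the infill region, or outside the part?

infill

At z = 1.12 mm: the cube is present — its section is the full 11×26.5 rectangle; the cone at (2, -2) does not reach this height (z outside [4.5, 20]); Merging all regions: only the 11×26.5 cube is present, so the union is just that shape — 1 connected region. Overall, the cross-section is a single solid region. The nearest boundary edge runs (11.00, 0.00)→(11.00, 26.50); distance from the point to it = 2.50 mm. The point is inside the cross-section and 2.50 mm from the nearest boundary — more than the 1.6 mm shell width (4 × 0.4), so it's in the infill interior.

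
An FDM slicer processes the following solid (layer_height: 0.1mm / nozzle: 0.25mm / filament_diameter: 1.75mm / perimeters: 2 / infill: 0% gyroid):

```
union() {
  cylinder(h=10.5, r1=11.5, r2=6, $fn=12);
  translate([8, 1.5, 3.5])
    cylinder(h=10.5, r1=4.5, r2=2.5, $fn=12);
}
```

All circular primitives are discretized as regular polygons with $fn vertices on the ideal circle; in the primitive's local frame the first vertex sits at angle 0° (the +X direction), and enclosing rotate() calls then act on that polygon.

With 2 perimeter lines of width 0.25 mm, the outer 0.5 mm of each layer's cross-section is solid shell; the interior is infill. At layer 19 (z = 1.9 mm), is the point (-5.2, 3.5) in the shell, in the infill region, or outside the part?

infill

At z = 1.9 mm: the cone (r1=11.5→r2=6) has section circumradius 10.505 here — a regular 12-gon; the cone at (8, 1.5) is not intersected at this z (z outside [3.5, 14]); Taking the union: only the cone is present, so the union is just that shape — 1 connected region. Overall, the cross-section is a single solid region. The nearest boundary edge runs (-5.25, 9.10)→(-9.10, 5.25); distance from the point to it = 3.99 mm. The point is inside the cross-section and 3.99 mm from the nearest boundary — more than the 0.5 mm shell width (2 × 0.25), so it's in the infill interior.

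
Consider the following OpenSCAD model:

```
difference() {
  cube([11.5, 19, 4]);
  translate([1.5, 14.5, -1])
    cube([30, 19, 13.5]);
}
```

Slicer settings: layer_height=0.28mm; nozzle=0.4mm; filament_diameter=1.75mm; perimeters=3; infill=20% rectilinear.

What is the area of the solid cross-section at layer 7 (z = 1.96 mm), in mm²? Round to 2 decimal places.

173.50 mm²

At z = 1.96 mm: the cube (footprint 11.5×19) is included at this height (area 218.50 mm²); the cube at (1.5, 14.5) (footprint 30×19) is included at this height (area 570.00 mm²); Taking the first minus the rest: starting from the 11.5×19 cube (218.50 mm²), the 30×19 cube at (1.5, 14.5) partially overlaps it — only the 45.00 mm² overlap (of its 570.00 mm²) is removed, clipping the outline — area = 173.50 mm². Overall, the cross-section is a single solid region. Net area = 173.50 mm².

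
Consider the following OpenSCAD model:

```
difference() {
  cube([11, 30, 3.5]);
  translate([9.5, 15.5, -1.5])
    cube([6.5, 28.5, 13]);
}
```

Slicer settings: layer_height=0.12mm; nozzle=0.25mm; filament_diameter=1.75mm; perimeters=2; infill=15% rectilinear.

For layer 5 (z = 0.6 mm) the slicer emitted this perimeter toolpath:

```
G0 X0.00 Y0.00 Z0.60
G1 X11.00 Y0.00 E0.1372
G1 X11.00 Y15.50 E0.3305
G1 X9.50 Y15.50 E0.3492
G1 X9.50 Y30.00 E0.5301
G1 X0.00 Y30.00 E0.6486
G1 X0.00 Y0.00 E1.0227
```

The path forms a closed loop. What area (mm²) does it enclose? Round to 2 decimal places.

308.25 mm²

Apply the shoelace formula to the sequence of (X, Y) vertices; enclosed area = 308.25 mm².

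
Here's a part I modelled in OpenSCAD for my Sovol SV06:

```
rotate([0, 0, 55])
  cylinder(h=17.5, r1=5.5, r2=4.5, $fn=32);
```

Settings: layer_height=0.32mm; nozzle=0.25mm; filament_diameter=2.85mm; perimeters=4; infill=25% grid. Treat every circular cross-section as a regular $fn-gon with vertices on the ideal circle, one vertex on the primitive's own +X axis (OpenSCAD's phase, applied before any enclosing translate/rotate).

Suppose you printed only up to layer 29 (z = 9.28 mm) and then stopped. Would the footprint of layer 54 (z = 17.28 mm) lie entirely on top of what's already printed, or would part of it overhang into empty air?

entirely on top

Compare the two slices. At z = 9.28: the cone (r1=5.5→r2=4.5) has section circumradius 4.970 here — a regular 32-gon (area = (32/2)·4.970²·sin(360°/32) = 77.09 mm²); (whole slice rotated 55° about Z — lengths, areas and connectivity unchanged). At z = 17.28: the cone contributes a regular 32-gon of circumradius 4.513 (interpolated between r1=5.5 and r2=4.5 at t=0.987) (area = (32/2)·4.513²·sin(360°/32) = 63.56 mm²); (whole slice rotated 55° about Z — lengths, areas and connectivity unchanged). Checking containment: the cross-section at z = 17.28 is a subset of the cross-section at z = 9.28.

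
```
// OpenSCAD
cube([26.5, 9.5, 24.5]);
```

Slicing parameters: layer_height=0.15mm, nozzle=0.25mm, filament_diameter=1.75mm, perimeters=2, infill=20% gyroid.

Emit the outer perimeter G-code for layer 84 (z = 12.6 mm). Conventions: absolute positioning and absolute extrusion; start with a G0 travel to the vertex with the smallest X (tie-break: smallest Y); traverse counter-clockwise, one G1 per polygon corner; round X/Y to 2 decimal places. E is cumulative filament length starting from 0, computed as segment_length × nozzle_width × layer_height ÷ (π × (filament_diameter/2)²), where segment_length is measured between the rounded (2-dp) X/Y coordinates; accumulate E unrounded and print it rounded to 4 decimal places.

At z = 12.6 mm: the cube is present — its section is the full 26.5×9.5 rectangle. The outline is a single polygon with 4 vertices. Extrusion per mm of travel: 0.25 × 0.15 / (π × 0.875²) = 0.015591. Accumulating E over each segment gives final E = 1.1225.

G0 X0.00 Y0.00 Z12.60
G1 X26.50 Y0.00 E0.4132
G1 X26.50 Y9.50 E0.5613
G1 X0.00 Y9.50 E0.9744
G1 X0.00 Y0.00 E1.1225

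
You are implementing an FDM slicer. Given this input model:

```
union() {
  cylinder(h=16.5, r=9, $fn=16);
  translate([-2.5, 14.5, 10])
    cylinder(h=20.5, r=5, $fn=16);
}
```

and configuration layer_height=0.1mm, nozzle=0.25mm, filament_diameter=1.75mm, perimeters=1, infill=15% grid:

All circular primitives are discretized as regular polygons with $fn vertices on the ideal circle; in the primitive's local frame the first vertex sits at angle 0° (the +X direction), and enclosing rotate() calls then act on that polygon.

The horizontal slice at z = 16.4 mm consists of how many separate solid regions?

At z = 16.4 mm: the r=9 cylinder contributes a regular 16-gon of circumradius 9; the r=5 cylinder at (-2.5, 14.5) gives a regular 16-gon of circumradius 5 (constant along its height); Taking the union: the 2 present regions are separate (no shared area or edge), so areas and boundary lengths simply add and each stays a separate island — 2 connected regions. The result has 2 disconnected regions.

2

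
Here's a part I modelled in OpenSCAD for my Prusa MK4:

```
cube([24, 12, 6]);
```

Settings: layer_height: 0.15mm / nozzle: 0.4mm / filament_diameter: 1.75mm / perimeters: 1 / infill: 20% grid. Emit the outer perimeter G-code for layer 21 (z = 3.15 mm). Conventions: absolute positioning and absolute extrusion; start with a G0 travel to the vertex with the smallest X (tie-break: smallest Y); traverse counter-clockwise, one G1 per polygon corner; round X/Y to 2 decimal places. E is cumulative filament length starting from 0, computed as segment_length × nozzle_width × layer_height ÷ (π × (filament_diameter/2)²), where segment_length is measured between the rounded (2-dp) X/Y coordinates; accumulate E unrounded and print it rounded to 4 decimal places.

G0 X0.00 Y0.00 Z3.15
G1 X24.00 Y0.00 E0.5987
G1 X24.00 Y12.00 E0.8980
G1 X0.00 Y12.00 E1.4967
G1 X0.00 Y0.00 E1.7960

At z = 3.15 mm: the cube (footprint 24×12) is included at this height. The outline is a single polygon with 4 vertices. Extrusion per mm of travel: 0.4 × 0.15 / (π × 0.875²) = 0.024945. Accumulating E over each segment gives final E = 1.7960.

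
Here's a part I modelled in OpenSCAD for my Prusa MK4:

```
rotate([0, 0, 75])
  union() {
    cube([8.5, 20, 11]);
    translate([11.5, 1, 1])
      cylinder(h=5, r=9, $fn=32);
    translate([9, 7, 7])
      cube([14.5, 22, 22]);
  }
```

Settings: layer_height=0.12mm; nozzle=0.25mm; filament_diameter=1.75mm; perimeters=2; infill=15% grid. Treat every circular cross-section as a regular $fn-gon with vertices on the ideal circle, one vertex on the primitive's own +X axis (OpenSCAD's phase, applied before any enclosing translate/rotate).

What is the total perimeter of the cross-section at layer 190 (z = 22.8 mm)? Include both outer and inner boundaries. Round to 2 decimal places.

At z = 22.8 mm: the cube does not reach this height (z outside [0, 11]); the cylinder at (11.5, 1) is not intersected at this z (z outside [1, 6]); the cube at (9, 7) (footprint 14.5×22) is included at this height (perimeter 73.00 mm); Taking the union: only the 14.5×22 cube at (9, 7) is present, so the union is just that shape — boundary = 73.00 mm; (whole slice rotated 75° about Z — lengths, areas and connectivity unchanged). Overall, the cross-section is a single solid region. Total boundary length (outer) = 73.00 mm.

73.00 mm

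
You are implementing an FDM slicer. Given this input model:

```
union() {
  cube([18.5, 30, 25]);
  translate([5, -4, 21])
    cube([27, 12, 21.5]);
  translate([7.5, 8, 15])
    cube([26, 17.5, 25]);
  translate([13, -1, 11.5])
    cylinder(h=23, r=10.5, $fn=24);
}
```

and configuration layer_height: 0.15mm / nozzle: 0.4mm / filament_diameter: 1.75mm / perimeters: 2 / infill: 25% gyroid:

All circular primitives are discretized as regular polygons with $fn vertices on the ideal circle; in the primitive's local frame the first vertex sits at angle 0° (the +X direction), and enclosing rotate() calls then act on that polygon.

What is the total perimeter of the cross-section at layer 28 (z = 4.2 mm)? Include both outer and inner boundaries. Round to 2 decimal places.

97.00 mm

At z = 4.2 mm: the 18.5×30 cube contributes its full rectangle (perimeter 97.00 mm); the cube at (5, -4) does not reach this height (z outside [21, 42.5]); the cube at (7.5, 8) does not reach this height (z outside [15, 40]); the cylinder at (13, -1) is absent (z outside [11.5, 34.5]); Combining (union): only the 18.5×30 cube is present, so the union is just that shape — boundary = 97.00 mm. Overall, the cross-section is a single solid region. Total boundary length (outer) = 97.00 mm.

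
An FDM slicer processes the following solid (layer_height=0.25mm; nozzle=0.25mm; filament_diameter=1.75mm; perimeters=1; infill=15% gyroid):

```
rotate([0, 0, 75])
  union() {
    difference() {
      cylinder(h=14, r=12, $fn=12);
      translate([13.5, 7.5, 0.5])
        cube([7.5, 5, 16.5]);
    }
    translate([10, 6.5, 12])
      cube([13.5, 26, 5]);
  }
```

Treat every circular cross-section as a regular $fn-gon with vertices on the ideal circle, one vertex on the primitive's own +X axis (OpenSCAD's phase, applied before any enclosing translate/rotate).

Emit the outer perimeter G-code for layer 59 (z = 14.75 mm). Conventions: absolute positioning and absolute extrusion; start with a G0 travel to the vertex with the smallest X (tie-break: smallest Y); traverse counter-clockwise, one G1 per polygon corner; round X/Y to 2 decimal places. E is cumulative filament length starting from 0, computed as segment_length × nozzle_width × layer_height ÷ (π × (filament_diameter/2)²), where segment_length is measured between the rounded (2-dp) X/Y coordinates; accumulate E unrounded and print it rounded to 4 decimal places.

At z = 14.75 mm: the cylinder does not reach this height (z outside [0, 14]); the cube at (13.5, 7.5) (footprint 7.5×5) is included at this height; Taking the first minus the rest: the first operand is absent here, so nothing remains; the cube at (10, 6.5) is present — its section is the full 13.5×26 rectangle; Merging all regions: only the 13.5×26 cube at (10, 6.5) is present, so the union is just that shape — 1 connected region; (rotated 75° about Z; rotation is an isometry so areas/perimeters/island counts are preserved). The outline is a single polygon with 4 vertices. Extrusion per mm of travel: 0.25 × 0.25 / (π × 0.875²) = 0.025984. Accumulating E over each segment gives final E = 2.0525.

G0 X-28.80 Y18.07 Z14.75
G1 X-3.69 Y11.34 E0.6755
G1 X-0.20 Y24.38 E1.0263
G1 X-25.31 Y31.11 E1.7018
G1 X-28.80 Y18.07 E2.0525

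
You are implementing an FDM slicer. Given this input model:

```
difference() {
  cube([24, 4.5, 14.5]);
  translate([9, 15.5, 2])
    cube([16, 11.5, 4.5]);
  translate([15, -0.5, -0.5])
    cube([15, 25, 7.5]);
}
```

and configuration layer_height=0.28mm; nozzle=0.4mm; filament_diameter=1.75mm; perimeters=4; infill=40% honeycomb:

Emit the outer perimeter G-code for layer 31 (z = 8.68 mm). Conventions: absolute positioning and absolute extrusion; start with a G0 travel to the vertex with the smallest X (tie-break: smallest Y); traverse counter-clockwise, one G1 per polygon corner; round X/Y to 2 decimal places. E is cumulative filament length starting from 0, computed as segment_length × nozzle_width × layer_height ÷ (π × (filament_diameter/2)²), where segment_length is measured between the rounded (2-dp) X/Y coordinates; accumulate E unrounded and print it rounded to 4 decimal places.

G0 X0.00 Y0.00 Z8.68
G1 X24.00 Y0.00 E1.1175
G1 X24.00 Y4.50 E1.3271
G1 X0.00 Y4.50 E2.4446
G1 X0.00 Y0.00 E2.6542

At z = 8.68 mm: the cube is present — its section is the full 24×4.5 rectangle; the cube at (9, 15.5) is absent (z outside [2, 6.5]); the cube at (15, -0.5) is absent (z outside [-0.5, 7]); Subtracting the remaining from the first: none of the subtracted shapes is present at this height, so the 24×4.5 cube is unchanged — 1 connected region. The outline is a single polygon with 4 vertices. Extrusion per mm of travel: 0.4 × 0.28 / (π × 0.875²) = 0.046564. Accumulating E over each segment gives final E = 2.6542.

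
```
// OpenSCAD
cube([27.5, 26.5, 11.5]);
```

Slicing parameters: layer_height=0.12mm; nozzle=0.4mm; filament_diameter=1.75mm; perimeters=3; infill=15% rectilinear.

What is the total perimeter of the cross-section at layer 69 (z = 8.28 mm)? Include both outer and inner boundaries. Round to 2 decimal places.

At z = 8.28 mm: the cube is present — its section is the full 27.5×26.5 rectangle (perimeter 108.00 mm). Overall, the cross-section is a single solid region. Total boundary length (outer) = 108.00 mm.

108.00 mm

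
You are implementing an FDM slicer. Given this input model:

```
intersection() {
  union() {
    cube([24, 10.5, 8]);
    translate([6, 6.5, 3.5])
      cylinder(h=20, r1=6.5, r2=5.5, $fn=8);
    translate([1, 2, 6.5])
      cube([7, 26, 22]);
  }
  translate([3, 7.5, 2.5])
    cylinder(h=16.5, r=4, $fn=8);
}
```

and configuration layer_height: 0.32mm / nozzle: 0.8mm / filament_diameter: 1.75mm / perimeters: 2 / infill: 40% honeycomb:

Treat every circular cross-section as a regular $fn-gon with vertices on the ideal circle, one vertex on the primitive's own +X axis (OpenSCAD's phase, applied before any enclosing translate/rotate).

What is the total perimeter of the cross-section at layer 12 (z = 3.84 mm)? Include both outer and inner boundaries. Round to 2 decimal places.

24.42 mm

At z = 3.84 mm: the cube (footprint 24×10.5) is included at this height (perimeter 69.00 mm); the cone at (6, 6.5): at t=0.017 of its height the radius interpolates to r₁+(r₂−r₁)t = 6.483, giving a regular 8-gon of that circumradius (perimeter = 2·8·6.483·sin(180°/8) = 39.69 mm); the cube at (1, 2) is not intersected at this z (z outside [6.5, 28.5]); Merging all regions: the regions partially overlap (shared area 104.11 mm²), so the edge portions inside another operand are dropped and the merged outline is re-measured after clipping — boundary = 70.73 mm; the r=4 cylinder at (3, 7.5) gives a regular 8-gon of circumradius 4 (constant along its height) (perimeter = 2·8·4.000·sin(180°/8) = 24.49 mm); Taking the intersection: the r=4 cylinder at (3, 7.5) partially overlaps the result so far; clipping to the common part keeps 43.32 mm² — boundary = 24.42 mm. Overall, the cross-section is a single solid region. Total boundary length (outer) = 24.42 mm.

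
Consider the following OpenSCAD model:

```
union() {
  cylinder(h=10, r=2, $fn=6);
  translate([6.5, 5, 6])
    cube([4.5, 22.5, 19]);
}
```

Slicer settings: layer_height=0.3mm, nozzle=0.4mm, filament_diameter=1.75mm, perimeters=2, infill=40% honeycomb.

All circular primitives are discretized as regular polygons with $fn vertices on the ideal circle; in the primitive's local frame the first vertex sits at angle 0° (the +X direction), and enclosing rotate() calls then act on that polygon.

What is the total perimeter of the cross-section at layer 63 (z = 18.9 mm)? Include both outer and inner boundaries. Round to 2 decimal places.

54.00 mm

At z = 18.9 mm: the cylinder is absent (z outside [0, 10]); the 4.5×22.5 cube at (6.5, 5) contributes its full rectangle (perimeter 54.00 mm); Combining (union): only the 4.5×22.5 cube at (6.5, 5) is present, so the union is just that shape — boundary = 54.00 mm. Overall, the cross-section is a single solid region. Total boundary length (outer) = 54.00 mm.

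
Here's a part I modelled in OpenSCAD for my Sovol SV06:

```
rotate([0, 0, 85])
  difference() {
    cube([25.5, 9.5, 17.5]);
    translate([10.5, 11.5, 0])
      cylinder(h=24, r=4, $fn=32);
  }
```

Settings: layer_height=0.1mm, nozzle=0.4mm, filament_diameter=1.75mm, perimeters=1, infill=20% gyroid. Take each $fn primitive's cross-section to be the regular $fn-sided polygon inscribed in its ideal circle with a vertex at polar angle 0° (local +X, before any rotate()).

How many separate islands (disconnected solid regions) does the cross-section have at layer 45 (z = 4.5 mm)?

At z = 4.5 mm: the 25.5×9.5 cube contributes its full rectangle; the r=4 cylinder at (10.5, 11.5) contributes a regular 32-gon of circumradius 4; Taking the first minus the rest: starting from the 25.5×9.5 cube, the r=4 cylinder at (10.5, 11.5) partially overlaps it — only the 9.72 mm² overlap (of its 49.94 mm²) is removed, clipping the outline — 1 connected region; (whole slice rotated 85° about Z — lengths, areas and connectivity unchanged). Overall, the cross-section is a single solid region. Island count = 1.

1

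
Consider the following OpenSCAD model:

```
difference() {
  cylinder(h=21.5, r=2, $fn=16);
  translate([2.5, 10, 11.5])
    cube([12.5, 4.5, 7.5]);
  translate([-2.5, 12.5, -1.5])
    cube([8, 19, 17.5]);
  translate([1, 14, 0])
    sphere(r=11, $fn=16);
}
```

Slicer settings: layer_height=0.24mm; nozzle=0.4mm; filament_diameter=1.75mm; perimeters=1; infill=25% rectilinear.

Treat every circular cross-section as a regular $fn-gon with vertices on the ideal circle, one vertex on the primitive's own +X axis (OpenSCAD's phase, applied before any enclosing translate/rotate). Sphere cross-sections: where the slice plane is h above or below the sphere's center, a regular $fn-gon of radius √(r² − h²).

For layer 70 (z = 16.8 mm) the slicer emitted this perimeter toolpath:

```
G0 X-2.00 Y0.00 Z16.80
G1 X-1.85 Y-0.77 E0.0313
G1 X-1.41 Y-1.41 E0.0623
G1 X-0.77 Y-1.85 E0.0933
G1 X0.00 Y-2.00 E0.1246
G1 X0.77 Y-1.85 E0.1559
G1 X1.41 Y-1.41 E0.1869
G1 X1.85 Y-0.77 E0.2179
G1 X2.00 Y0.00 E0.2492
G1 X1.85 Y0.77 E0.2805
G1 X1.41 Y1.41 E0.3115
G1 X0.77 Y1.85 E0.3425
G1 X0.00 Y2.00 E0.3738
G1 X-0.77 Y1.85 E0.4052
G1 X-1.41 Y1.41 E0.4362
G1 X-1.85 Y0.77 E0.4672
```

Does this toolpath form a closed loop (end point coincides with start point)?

no

Start point (G0): (-2.00, 0.00). End point (last G1): the path does not return to the start — open.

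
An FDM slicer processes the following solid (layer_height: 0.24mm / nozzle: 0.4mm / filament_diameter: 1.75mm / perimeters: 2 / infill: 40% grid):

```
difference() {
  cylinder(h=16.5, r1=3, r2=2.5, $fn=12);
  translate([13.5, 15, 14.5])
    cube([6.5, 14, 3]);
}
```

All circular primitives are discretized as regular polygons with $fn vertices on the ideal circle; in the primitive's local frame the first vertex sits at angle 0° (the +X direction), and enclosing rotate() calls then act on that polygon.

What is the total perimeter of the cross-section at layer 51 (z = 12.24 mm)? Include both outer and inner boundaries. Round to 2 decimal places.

At z = 12.24 mm: the cone (r1=3→r2=2.5) has section circumradius 2.629 here — a regular 12-gon (perimeter = 2·12·2.629·sin(180°/12) = 16.33 mm); the cube at (13.5, 15) is absent (z outside [14.5, 17.5]); Taking the first minus the rest: none of the subtracted shapes is present at this height, so the cone is unchanged — boundary = 16.33 mm. Overall, the cross-section is a single solid region. Total boundary length (outer) = 16.33 mm.

16.33 mm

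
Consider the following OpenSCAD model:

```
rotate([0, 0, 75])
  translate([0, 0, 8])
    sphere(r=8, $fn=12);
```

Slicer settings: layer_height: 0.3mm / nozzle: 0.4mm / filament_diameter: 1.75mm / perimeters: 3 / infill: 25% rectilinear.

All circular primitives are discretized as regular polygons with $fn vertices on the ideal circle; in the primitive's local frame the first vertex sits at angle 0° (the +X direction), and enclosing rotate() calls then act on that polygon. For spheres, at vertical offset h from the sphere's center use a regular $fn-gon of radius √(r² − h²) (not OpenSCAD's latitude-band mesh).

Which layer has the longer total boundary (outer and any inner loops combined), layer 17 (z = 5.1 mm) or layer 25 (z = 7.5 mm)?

layer 25 (z = 7.5 mm)

Layer 17 (z = 5.1): the r=8 sphere contributes a regular 12-gon of circumradius √(8²−2.9²) = 7.456 (perimeter = 2·12·7.456·sin(180°/12) = 46.31 mm); (rotated 75° about Z; rotation is an isometry so areas/perimeters/island counts are preserved). So its perimeter = 46.31 mm. Layer 25 (z = 7.5): the r=8 sphere contributes a regular 12-gon of circumradius √(8²−0.5²) = 7.984 (perimeter = 2·12·7.984·sin(180°/12) = 49.60 mm); (rotated 75° about Z; rotation is an isometry so areas/perimeters/island counts are preserved). So its perimeter = 49.60 mm. Layer 25 is larger (49.60 vs 46.31 mm).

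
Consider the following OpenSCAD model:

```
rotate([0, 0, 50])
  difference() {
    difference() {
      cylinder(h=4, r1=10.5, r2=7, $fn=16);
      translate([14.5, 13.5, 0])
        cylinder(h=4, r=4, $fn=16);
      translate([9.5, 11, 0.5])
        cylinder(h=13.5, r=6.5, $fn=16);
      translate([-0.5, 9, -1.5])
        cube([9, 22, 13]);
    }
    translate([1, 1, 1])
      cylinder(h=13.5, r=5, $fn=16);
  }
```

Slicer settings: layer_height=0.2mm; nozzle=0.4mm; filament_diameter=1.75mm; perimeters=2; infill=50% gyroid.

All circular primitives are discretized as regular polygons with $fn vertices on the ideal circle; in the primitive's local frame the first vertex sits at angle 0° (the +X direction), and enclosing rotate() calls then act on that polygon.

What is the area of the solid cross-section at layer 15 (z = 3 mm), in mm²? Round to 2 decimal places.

At z = 3 mm: the cone contributes a regular 16-gon of circumradius 7.875 (interpolated between r1=10.5 and r2=7 at t=0.750) (area = (16/2)·7.875²·sin(360°/16) = 189.86 mm²); the cylinder at (14.5, 13.5): section is a regular 16-gon, circumradius r=4 (area = (16/2)·4.000²·sin(360°/16) = 48.98 mm²); the r=6.5 cylinder at (9.5, 11) contributes a regular 16-gon of circumradius 6.5 (area = (16/2)·6.500²·sin(360°/16) = 129.35 mm²); the 9×22 cube at (-0.5, 9) contributes its full rectangle (area 198.00 mm²); Subtracting the remaining from the first: starting from the cone (189.86 mm²), the r=4 cylinder at (14.5, 13.5) misses the remaining region (no effect); the r=6.5 cylinder at (9.5, 11) misses the remaining region (no effect); the 9×22 cube at (-0.5, 9) misses the remaining region (no effect) — area = 189.86 mm²; the r=5 cylinder at (1, 1) gives a regular 16-gon of circumradius 5 (constant along its height) (area = (16/2)·5.000²·sin(360°/16) = 76.54 mm²); Taking the first minus the rest: starting from the result so far (189.86 mm²), the r=5 cylinder at (1, 1) lies wholly inside it (removes its full 76.54 mm² and its 31.21 mm outline becomes a hole wall) — area = 113.32 mm²; (whole slice rotated 50° about Z — lengths, areas and connectivity unchanged). Overall, the cross-section is one region with 1 hole. Net area = 113.32 mm².

113.32 mm²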